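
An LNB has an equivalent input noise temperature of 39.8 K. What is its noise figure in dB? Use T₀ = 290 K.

0.559 dB

F = 1 + T_e/T₀ = 1 + 39.8/290 = 1.13724
NF = 10 log₁₀(1.13724) = 0.559 dB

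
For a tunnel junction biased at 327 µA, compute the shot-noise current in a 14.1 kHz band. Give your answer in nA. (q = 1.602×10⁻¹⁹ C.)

I_n = √(2qI·B)
2qI·B = 2 × 1.602×10⁻¹⁹ × 3.27×10⁻⁴ × 1.41×10⁴ = 1.48×10⁻¹⁸ A²
I_n = √(1.48×10⁻¹⁸) = 1.22×10⁻⁹ A = 1.22 nA

1.22 nA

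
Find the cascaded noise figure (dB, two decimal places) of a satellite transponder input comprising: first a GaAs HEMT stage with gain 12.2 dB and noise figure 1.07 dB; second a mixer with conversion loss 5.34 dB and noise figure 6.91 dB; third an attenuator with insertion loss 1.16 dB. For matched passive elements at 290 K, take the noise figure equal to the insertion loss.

Convert to linear (a loss of L dB is a gain of −L dB): F_i = 10^(NF_i/10), G_i = 10^(G_i,dB/10)
  Stage 1: F_1 = 10^(1.07/10) = 1.279, G_1 = 10^(12.2/10) = 16.60
  Stage 2: F_2 = 10^(6.91/10) = 4.909, G_2 = 10^(−5.34/10) = 0.2924
  Stage 3: F_3 = 10^(1.16/10) = 1.306, G_3 = 10^(−1.16/10) = 0.7656
Friis cascade:
  F = 1.279 + (4.909 − 1)/16.60 + (1.306 − 1)/4.853 = 1.578
NF = 10 log₁₀(1.578) = 1.98 dB

1.98 dB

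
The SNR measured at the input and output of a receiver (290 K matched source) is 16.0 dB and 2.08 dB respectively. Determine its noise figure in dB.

NF (dB) = SNR_in(dB) − SNR_out(dB) when the source is at T₀
NF = 16.0 − 2.08 = 13.92 dB

13.92 dB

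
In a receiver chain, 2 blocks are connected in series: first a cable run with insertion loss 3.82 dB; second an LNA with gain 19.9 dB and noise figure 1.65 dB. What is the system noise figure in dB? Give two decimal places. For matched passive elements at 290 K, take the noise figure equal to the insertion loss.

Convert to linear (a loss of L dB is a gain of −L dB): F_i = 10^(NF_i/10), G_i = 10^(G_i,dB/10)
  Stage 1: F_1 = 10^(3.82/10) = 2.410, G_1 = 10^(−3.82/10) = 0.4150
  Stage 2: F_2 = 10^(1.65/10) = 1.462, G_2 = 10^(19.9/10) = 97.72
Friis cascade:
  F = 2.410 + (1.462 − 1)/0.4150 = 3.524
NF = 10 log₁₀(3.524) = 5.47 dB

5.47 dB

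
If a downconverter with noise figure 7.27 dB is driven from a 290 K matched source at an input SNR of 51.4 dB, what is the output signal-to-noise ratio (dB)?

By definition F = SNR_in/SNR_out, so in dB: SNR_out = SNR_in − NF
SNR_out = 51.4 − 7.27 = 44.13 dB

44.13 dB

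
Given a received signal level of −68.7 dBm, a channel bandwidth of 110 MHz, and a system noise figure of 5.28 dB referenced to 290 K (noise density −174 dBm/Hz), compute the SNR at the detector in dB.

Noise floor: N = −174 + 10 log₁₀(B) + NF
10 log₁₀(1.10×10⁸) = 80.41 dB
N = −174 + 80.41 + 5.28 = −88.31 dBm
SNR = P_sig − N = −68.7 − (−88.31) = 19.61 dB → 19.6 dB

19.6 dB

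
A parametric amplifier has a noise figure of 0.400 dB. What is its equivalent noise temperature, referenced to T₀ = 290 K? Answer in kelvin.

F = 10^(0.400/10) = 1.09648
T_e = (F − 1)·T₀ = (1.09648 − 1) × 290 = 28.0 K

28.0 K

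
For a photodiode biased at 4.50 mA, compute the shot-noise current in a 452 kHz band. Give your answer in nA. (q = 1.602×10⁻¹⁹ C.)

I_n = √(2qI·B)
2qI·B = 2 × 1.602×10⁻¹⁹ × 4.50×10⁻³ × 4.52×10⁵ = 6.52×10⁻¹⁶ A²
I_n = √(6.52×10⁻¹⁶) = 2.55×10⁻⁸ A = 25.5 nA

25.5 nA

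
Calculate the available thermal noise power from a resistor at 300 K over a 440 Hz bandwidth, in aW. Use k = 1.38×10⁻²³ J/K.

1.82 aW

P_n = kTB = 1.38×10⁻²³ × 300 × 4.40×10² = 1.82×10⁻¹⁸ W = 1.82 aW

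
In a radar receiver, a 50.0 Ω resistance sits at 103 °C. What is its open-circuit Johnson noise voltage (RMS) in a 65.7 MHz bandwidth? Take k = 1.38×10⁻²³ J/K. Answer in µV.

8.26 µV

T = 103 °C + 273.15 = 376.15 K
V_n = √(4kTRB)
4kTRB = 4 × 1.38×10⁻²³ × 376.15 × 5.00×10¹ × 6.57×10⁷ = 6.82×10⁻¹¹ V²
V_n = √(6.82×10⁻¹¹) = 8.26×10⁻⁶ V = 8.26 µV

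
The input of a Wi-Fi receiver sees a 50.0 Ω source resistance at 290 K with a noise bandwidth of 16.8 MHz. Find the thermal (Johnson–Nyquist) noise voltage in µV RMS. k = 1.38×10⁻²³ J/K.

V_n = √(4kTRB)
4kTRB = 4 × 1.38×10⁻²³ × 290 × 5.00×10¹ × 1.68×10⁷ = 1.34×10⁻¹¹ V²
V_n = √(1.34×10⁻¹¹) = 3.67×10⁻⁶ V = 3.67 µV

3.67 µV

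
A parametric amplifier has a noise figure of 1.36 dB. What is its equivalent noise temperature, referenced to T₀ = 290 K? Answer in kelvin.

107 K

F = 10^(1.36/10) = 1.36773
T_e = (F − 1)·T₀ = (1.36773 − 1) × 290 = 107 K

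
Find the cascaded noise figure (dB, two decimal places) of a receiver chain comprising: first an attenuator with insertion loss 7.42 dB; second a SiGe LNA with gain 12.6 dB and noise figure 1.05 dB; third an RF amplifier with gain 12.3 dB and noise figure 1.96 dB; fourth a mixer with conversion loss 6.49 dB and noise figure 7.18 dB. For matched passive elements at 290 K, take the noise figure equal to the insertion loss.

Convert to linear (a loss of L dB is a gain of −L dB): F_i = 10^(NF_i/10), G_i = 10^(G_i,dB/10)
  Stage 1: F_1 = 10^(7.42/10) = 5.521, G_1 = 10^(−7.42/10) = 0.1811
  Stage 2: F_2 = 10^(1.05/10) = 1.274, G_2 = 10^(12.6/10) = 18.20
  Stage 3: F_3 = 10^(1.96/10) = 1.570, G_3 = 10^(12.3/10) = 16.98
  Stage 4: F_4 = 10^(7.18/10) = 5.224, G_4 = 10^(−6.49/10) = 0.2244
Friis cascade:
  F = 5.521 + (1.274 − 1)/0.1811 + (1.570 − 1)/3.296 + (5.224 − 1)/55.98 = 7.279
NF = 10 log₁₀(7.279) = 8.62 dB

8.62 dB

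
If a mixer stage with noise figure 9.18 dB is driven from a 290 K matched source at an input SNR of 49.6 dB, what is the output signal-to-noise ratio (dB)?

By definition F = SNR_in/SNR_out, so in dB: SNR_out = SNR_in − NF
SNR_out = 49.6 − 9.18 = 40.42 dB

40.42 dB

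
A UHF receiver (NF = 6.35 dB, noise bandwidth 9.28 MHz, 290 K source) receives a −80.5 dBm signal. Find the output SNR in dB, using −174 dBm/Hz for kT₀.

17.5 dB

Noise floor: N = −174 + 10 log₁₀(B) + NF
10 log₁₀(9.28×10⁶) = 69.68 dB
N = −174 + 69.68 + 6.35 = −97.97 dBm
SNR = P_sig − N = −80.5 − (−97.97) = 17.47 dB → 17.5 dB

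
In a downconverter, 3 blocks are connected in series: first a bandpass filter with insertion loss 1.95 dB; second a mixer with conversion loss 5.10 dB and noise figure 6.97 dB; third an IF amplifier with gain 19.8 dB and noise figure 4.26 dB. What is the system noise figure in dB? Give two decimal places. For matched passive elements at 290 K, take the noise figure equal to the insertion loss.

Convert to linear (a loss of L dB is a gain of −L dB): F_i = 10^(NF_i/10), G_i = 10^(G_i,dB/10)
  Stage 1: F_1 = 10^(1.95/10) = 1.567, G_1 = 10^(−1.95/10) = 0.6383
  Stage 2: F_2 = 10^(6.97/10) = 4.977, G_2 = 10^(−5.10/10) = 0.3090
  Stage 3: F_3 = 10^(4.26/10) = 2.667, G_3 = 10^(19.8/10) = 95.50
Friis cascade:
  F = 1.567 + (4.977 − 1)/0.6383 + (2.667 − 1)/0.1972 = 16.25
NF = 10 log₁₀(16.25) = 12.11 dB

12.11 dB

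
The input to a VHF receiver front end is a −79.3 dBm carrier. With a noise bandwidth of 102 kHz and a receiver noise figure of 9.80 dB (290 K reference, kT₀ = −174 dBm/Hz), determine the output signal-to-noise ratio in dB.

34.8 dB

Noise floor: N = −174 + 10 log₁₀(B) + NF
10 log₁₀(1.02×10⁵) = 50.09 dB
N = −174 + 50.09 + 9.80 = −114.11 dBm
SNR = P_sig − N = −79.3 − (−114.11) = 34.81 dB → 34.8 dB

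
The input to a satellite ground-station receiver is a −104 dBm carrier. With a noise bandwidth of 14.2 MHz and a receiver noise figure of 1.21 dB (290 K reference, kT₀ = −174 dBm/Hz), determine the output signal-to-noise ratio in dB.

−2.7 dB

Noise floor: N = −174 + 10 log₁₀(B) + NF
10 log₁₀(1.42×10⁷) = 71.52 dB
N = −174 + 71.52 + 1.21 = −101.27 dBm
SNR = P_sig − N = −104 − (−101.27) = −2.73 dB → −2.7 dB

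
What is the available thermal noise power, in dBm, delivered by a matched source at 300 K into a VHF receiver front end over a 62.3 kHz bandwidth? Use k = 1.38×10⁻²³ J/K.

−125.9 dBm

P_n = kTB = 1.38×10⁻²³ × 300 × 6.23×10⁴ = 2.58×10⁻¹⁶ W
In dBm: 10 log₁₀(2.58×10⁻¹⁶ / 10⁻³) = −125.9 dBm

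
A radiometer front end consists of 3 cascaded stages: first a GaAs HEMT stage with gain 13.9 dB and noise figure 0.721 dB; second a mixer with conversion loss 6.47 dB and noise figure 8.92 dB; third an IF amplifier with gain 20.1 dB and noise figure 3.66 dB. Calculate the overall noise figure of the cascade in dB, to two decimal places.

2.30 dB

Convert to linear (a loss of L dB is a gain of −L dB): F_i = 10^(NF_i/10), G_i = 10^(G_i,dB/10)
  Stage 1: F_1 = 10^(0.721/10) = 1.181, G_1 = 10^(13.9/10) = 24.55
  Stage 2: F_2 = 10^(8.92/10) = 7.798, G_2 = 10^(−6.47/10) = 0.2254
  Stage 3: F_3 = 10^(3.66/10) = 2.323, G_3 = 10^(20.1/10) = 102.3
Friis cascade:
  F = 1.181 + (7.798 − 1)/24.55 + (2.323 − 1)/5.534 = 1.697
NF = 10 log₁₀(1.697) = 2.30 dB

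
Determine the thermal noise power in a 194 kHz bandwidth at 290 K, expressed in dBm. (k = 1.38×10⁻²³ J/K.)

P_n = kTB = 1.38×10⁻²³ × 290 × 1.94×10⁵ = 7.76×10⁻¹⁶ W
In dBm: 10 log₁₀(7.76×10⁻¹⁶ / 10⁻³) = −121.1 dBm

−121.1 dBm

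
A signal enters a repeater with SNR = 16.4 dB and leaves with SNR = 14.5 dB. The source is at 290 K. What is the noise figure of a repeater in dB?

1.9 dB

NF (dB) = SNR_in(dB) − SNR_out(dB) when the source is at T₀
NF = 16.4 − 14.5 = 1.9 dB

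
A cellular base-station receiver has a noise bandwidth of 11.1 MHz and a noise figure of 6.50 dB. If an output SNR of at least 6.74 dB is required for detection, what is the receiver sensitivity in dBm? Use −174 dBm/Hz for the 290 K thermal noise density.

−90.3 dBm

Sensitivity = −174 + 10 log₁₀(B) + NF + SNR_min
= −174 + 70.45 + 6.50 + 6.74
= −90.31 dBm → −90.3 dBm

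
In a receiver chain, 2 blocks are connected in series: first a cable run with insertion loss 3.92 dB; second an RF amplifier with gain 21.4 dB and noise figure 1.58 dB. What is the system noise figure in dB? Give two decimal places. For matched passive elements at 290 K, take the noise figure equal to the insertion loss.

5.50 dB

Convert to linear (a loss of L dB is a gain of −L dB): F_i = 10^(NF_i/10), G_i = 10^(G_i,dB/10)
  Stage 1: F_1 = 10^(3.92/10) = 2.466, G_1 = 10^(−3.92/10) = 0.4055
  Stage 2: F_2 = 10^(1.58/10) = 1.439, G_2 = 10^(21.4/10) = 138.0
Friis cascade:
  F = 2.466 + (1.439 − 1)/0.4055 = 3.548
NF = 10 log₁₀(3.548) = 5.50 dB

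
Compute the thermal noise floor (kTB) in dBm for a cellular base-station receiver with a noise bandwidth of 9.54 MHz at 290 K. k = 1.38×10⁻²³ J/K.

P_n = kTB = 1.38×10⁻²³ × 290 × 9.54×10⁶ = 3.82×10⁻¹⁴ W
In dBm: 10 log₁₀(3.82×10⁻¹⁴ / 10⁻³) = −104.2 dBm

−104.2 dBm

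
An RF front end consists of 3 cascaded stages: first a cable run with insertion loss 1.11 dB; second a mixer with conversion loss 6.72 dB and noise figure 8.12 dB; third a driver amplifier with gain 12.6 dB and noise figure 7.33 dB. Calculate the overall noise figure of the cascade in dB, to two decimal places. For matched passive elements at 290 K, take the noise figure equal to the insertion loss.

15.46 dB

Convert to linear (a loss of L dB is a gain of −L dB): F_i = 10^(NF_i/10), G_i = 10^(G_i,dB/10)
  Stage 1: F_1 = 10^(1.11/10) = 1.291, G_1 = 10^(−1.11/10) = 0.7745
  Stage 2: F_2 = 10^(8.12/10) = 6.486, G_2 = 10^(−6.72/10) = 0.2128
  Stage 3: F_3 = 10^(7.33/10) = 5.408, G_3 = 10^(12.6/10) = 18.20
Friis cascade:
  F = 1.291 + (6.486 − 1)/0.7745 + (5.408 − 1)/0.1648 = 35.12
NF = 10 log₁₀(35.12) = 15.46 dB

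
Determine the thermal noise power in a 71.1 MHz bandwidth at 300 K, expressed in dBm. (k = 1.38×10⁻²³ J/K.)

P_n = kTB = 1.38×10⁻²³ × 300 × 7.11×10⁷ = 2.94×10⁻¹³ W
In dBm: 10 log₁₀(2.94×10⁻¹³ / 10⁻³) = −95.3 dBm

−95.3 dBm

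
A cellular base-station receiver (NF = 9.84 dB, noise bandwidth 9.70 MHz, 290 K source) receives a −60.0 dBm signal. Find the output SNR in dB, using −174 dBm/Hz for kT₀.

34.3 dB

Noise floor: N = −174 + 10 log₁₀(B) + NF
10 log₁₀(9.70×10⁶) = 69.87 dB
N = −174 + 69.87 + 9.84 = −94.29 dBm
SNR = P_sig − N = −60.0 − (−94.29) = 34.29 dB → 34.3 dB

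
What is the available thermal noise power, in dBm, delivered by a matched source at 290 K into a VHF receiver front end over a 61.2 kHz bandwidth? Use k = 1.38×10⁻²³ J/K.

P_n = kTB = 1.38×10⁻²³ × 290 × 6.12×10⁴ = 2.45×10⁻¹⁶ W
In dBm: 10 log₁₀(2.45×10⁻¹⁶ / 10⁻³) = −126.1 dBm

−126.1 dBm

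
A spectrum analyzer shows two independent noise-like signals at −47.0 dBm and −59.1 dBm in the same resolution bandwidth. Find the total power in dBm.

Convert to linear, add, convert back:
P₁ = 2.00×10⁻⁸ W, P₂ = 1.23×10⁻⁹ W
P_tot = 2.12×10⁻⁸ W → 10 log₁₀(P_tot / 10⁻³) = −46.7 dBm

−46.7 dBm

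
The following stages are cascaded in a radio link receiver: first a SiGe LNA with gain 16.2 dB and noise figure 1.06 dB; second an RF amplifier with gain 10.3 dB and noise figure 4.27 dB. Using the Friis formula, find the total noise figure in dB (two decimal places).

1.19 dB

Convert to linear (a loss of L dB is a gain of −L dB): F_i = 10^(NF_i/10), G_i = 10^(G_i,dB/10)
  Stage 1: F_1 = 10^(1.06/10) = 1.276, G_1 = 10^(16.2/10) = 41.69
  Stage 2: F_2 = 10^(4.27/10) = 2.673, G_2 = 10^(10.3/10) = 10.72
Friis cascade:
  F = 1.276 + (2.673 − 1)/41.69 = 1.317
NF = 10 log₁₀(1.317) = 1.19 dB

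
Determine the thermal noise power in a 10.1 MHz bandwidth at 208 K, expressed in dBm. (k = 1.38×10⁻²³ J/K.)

−105.4 dBm

P_n = kTB = 1.38×10⁻²³ × 208 × 1.01×10⁷ = 2.90×10⁻¹⁴ W
In dBm: 10 log₁₀(2.90×10⁻¹⁴ / 10⁻³) = −105.4 dBm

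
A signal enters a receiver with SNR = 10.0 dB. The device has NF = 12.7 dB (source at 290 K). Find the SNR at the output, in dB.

By definition F = SNR_in/SNR_out, so in dB: SNR_out = SNR_in − NF
SNR_out = 10.0 − 12.7 = −2.7 dB

−2.7 dB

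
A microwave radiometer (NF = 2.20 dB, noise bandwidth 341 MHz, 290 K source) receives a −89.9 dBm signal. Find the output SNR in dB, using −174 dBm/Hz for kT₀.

Noise floor: N = −174 + 10 log₁₀(B) + NF
10 log₁₀(3.41×10⁸) = 85.33 dB
N = −174 + 85.33 + 2.20 = −86.47 dBm
SNR = P_sig − N = −89.9 − (−86.47) = −3.43 dB → −3.4 dB

−3.4 dB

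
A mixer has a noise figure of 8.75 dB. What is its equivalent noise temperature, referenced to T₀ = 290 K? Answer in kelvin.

F = 10^(8.75/10) = 7.49894
T_e = (F − 1)·T₀ = (7.49894 − 1) × 290 = 1885 K

1885 K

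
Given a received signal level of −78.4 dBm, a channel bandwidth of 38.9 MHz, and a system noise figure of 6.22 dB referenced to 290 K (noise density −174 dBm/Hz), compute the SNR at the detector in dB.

13.5 dB

Noise floor: N = −174 + 10 log₁₀(B) + NF
10 log₁₀(3.89×10⁷) = 75.9 dB
N = −174 + 75.9 + 6.22 = −91.88 dBm
SNR = P_sig − N = −78.4 − (−91.88) = 13.48 dB → 13.5 dB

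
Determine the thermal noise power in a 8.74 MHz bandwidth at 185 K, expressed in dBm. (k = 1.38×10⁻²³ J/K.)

−106.5 dBm

P_n = kTB = 1.38×10⁻²³ × 185 × 8.74×10⁶ = 2.23×10⁻¹⁴ W
In dBm: 10 log₁₀(2.23×10⁻¹⁴ / 10⁻³) = −106.5 dBm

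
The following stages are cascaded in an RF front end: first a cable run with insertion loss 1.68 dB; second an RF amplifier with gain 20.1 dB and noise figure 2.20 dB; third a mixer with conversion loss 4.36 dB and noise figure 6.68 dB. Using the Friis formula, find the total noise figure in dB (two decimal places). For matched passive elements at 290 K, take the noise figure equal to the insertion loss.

Convert to linear (a loss of L dB is a gain of −L dB): F_i = 10^(NF_i/10), G_i = 10^(G_i,dB/10)
  Stage 1: F_1 = 10^(1.68/10) = 1.472, G_1 = 10^(−1.68/10) = 0.6792
  Stage 2: F_2 = 10^(2.20/10) = 1.660, G_2 = 10^(20.1/10) = 102.3
  Stage 3: F_3 = 10^(6.68/10) = 4.656, G_3 = 10^(−4.36/10) = 0.3664
Friis cascade:
  F = 1.472 + (1.660 − 1)/0.6792 + (4.656 − 1)/69.50 = 2.496
NF = 10 log₁₀(2.496) = 3.97 dB

3.97 dB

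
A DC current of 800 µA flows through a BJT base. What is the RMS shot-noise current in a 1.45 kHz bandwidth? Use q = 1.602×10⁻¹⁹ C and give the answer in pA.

I_n = √(2qI·B)
2qI·B = 2 × 1.602×10⁻¹⁹ × 8.00×10⁻⁴ × 1.45×10³ = 3.72×10⁻¹⁹ A²
I_n = √(3.72×10⁻¹⁹) = 6.10×10⁻¹⁰ A = 610 pA

610 pA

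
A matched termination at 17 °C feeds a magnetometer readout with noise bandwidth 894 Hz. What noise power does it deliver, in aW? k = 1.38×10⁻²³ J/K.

3.58 aW

T = 17 °C + 273.15 = 290.15 K
P_n = kTB = 1.38×10⁻²³ × 290.15 × 8.94×10² = 3.58×10⁻¹⁸ W = 3.58 aW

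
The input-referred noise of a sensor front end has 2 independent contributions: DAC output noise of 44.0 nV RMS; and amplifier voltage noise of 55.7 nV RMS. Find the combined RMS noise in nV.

71.0 nV

Uncorrelated sources add in power (mean-square): V_tot = √(ΣV_i²)
V_tot = √[(4.40×10⁻⁸)² + (5.57×10⁻⁸)²] = 7.10×10⁻⁸ V = 71.0 nV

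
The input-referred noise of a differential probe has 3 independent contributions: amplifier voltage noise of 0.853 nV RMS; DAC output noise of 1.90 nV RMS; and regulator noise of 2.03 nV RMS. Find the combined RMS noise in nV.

2.91 nV

Uncorrelated sources add in power (mean-square): V_tot = √(ΣV_i²)
V_tot = √[(8.53×10⁻¹⁰)² + (1.90×10⁻⁹)² + (2.03×10⁻⁹)²] = 2.91×10⁻⁹ V = 2.91 nV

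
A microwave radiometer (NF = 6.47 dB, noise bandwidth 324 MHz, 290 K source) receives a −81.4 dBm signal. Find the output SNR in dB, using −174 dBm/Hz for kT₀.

Noise floor: N = −174 + 10 log₁₀(B) + NF
10 log₁₀(3.24×10⁸) = 85.11 dB
N = −174 + 85.11 + 6.47 = −82.42 dBm
SNR = P_sig − N = −81.4 − (−82.42) = 1.02 dB → 1.0 dB

1.0 dB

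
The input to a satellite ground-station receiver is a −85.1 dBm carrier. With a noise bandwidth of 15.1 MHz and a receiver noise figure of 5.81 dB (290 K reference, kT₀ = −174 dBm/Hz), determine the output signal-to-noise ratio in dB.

Noise floor: N = −174 + 10 log₁₀(B) + NF
10 log₁₀(1.51×10⁷) = 71.79 dB
N = −174 + 71.79 + 5.81 = −96.40 dBm
SNR = P_sig − N = −85.1 − (−96.40) = 11.30 dB → 11.3 dB

11.3 dB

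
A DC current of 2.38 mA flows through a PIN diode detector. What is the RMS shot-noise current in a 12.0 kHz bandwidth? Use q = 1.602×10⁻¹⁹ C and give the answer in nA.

3.02 nA

I_n = √(2qI·B)
2qI·B = 2 × 1.602×10⁻¹⁹ × 2.38×10⁻³ × 1.20×10⁴ = 9.15×10⁻¹⁸ A²
I_n = √(9.15×10⁻¹⁸) = 3.02×10⁻⁹ A = 3.02 nA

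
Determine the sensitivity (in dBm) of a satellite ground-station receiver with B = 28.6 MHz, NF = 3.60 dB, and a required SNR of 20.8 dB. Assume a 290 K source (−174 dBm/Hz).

Sensitivity = −174 + 10 log₁₀(B) + NF + SNR_min
= −174 + 74.56 + 3.60 + 20.8
= −75.04 dBm → −75.0 dBm

−75.0 dBm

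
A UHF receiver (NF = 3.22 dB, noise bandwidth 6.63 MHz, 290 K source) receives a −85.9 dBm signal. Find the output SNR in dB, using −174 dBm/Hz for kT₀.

16.7 dB

Noise floor: N = −174 + 10 log₁₀(B) + NF
10 log₁₀(6.63×10⁶) = 68.22 dB
N = −174 + 68.22 + 3.22 = −102.56 dBm
SNR = P_sig − N = −85.9 − (−102.56) = 16.66 dB → 16.7 dB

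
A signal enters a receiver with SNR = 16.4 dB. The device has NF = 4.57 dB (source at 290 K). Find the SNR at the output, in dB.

11.83 dB

By definition F = SNR_in/SNR_out, so in dB: SNR_out = SNR_in − NF
SNR_out = 16.4 − 4.57 = 11.83 dB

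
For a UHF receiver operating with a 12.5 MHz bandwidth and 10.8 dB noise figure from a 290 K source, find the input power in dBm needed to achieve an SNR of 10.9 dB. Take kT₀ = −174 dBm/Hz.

−81.3 dBm

Sensitivity = −174 + 10 log₁₀(B) + NF + SNR_min
= −174 + 70.97 + 10.8 + 10.9
= −81.33 dBm → −81.3 dBm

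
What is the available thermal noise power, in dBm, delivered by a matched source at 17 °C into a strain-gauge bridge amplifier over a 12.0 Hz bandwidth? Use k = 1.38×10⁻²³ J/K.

−163.2 dBm

T = 17 °C + 273.15 = 290.15 K
P_n = kTB = 1.38×10⁻²³ × 290.15 × 1.20×10¹ = 4.80×10⁻²⁰ W
In dBm: 10 log₁₀(4.80×10⁻²⁰ / 10⁻³) = −163.2 dBm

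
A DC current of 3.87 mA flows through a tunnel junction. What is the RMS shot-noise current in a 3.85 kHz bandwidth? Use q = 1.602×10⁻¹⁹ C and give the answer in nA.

I_n = √(2qI·B)
2qI·B = 2 × 1.602×10⁻¹⁹ × 3.87×10⁻³ × 3.85×10³ = 4.77×10⁻¹⁸ A²
I_n = √(4.77×10⁻¹⁸) = 2.18×10⁻⁹ A = 2.18 nA

2.18 nA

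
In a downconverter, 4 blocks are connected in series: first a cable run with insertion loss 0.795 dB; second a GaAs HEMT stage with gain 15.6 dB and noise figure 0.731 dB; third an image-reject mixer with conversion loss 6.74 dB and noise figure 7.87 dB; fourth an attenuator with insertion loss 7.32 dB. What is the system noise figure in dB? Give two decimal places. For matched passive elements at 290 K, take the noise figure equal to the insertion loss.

3.57 dB

Convert to linear (a loss of L dB is a gain of −L dB): F_i = 10^(NF_i/10), G_i = 10^(G_i,dB/10)
  Stage 1: F_1 = 10^(0.795/10) = 1.201, G_1 = 10^(−0.795/10) = 0.8327
  Stage 2: F_2 = 10^(0.731/10) = 1.183, G_2 = 10^(15.6/10) = 36.31
  Stage 3: F_3 = 10^(7.87/10) = 6.124, G_3 = 10^(−6.74/10) = 0.2118
  Stage 4: F_4 = 10^(7.32/10) = 5.395, G_4 = 10^(−7.32/10) = 0.1854
Friis cascade:
  F = 1.201 + (1.183 − 1)/0.8327 + (6.124 − 1)/30.23 + (5.395 − 1)/6.405 = 2.277
NF = 10 log₁₀(2.277) = 3.57 dB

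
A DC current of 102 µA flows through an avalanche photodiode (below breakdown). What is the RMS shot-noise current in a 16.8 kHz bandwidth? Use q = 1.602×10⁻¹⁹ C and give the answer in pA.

I_n = √(2qI·B)
2qI·B = 2 × 1.602×10⁻¹⁹ × 1.02×10⁻⁴ × 1.68×10⁴ = 5.49×10⁻¹⁹ A²
I_n = √(5.49×10⁻¹⁹) = 7.41×10⁻¹⁰ A = 741 pA

741 pA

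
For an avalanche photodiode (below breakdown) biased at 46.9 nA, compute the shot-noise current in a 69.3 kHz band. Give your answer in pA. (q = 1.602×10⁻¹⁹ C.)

I_n = √(2qI·B)
2qI·B = 2 × 1.602×10⁻¹⁹ × 4.69×10⁻⁸ × 6.93×10⁴ = 1.04×10⁻²¹ A²
I_n = √(1.04×10⁻²¹) = 3.23×10⁻¹¹ A = 32.3 pA

32.3 pA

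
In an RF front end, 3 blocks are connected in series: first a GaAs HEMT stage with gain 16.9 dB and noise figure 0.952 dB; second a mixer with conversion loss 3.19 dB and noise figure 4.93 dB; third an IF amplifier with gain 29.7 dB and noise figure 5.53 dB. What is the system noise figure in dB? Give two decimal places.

Convert to linear (a loss of L dB is a gain of −L dB): F_i = 10^(NF_i/10), G_i = 10^(G_i,dB/10)
  Stage 1: F_1 = 10^(0.952/10) = 1.245, G_1 = 10^(16.9/10) = 48.98
  Stage 2: F_2 = 10^(4.93/10) = 3.112, G_2 = 10^(−3.19/10) = 0.4797
  Stage 3: F_3 = 10^(5.53/10) = 3.573, G_3 = 10^(29.7/10) = 933.3
Friis cascade:
  F = 1.245 + (3.112 − 1)/48.98 + (3.573 − 1)/23.50 = 1.398
NF = 10 log₁₀(1.398) = 1.45 dB

1.45 dB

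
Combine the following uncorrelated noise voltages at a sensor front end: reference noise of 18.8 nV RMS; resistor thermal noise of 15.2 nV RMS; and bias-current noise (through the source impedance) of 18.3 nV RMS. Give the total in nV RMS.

30.3 nV

Uncorrelated sources add in power (mean-square): V_tot = √(ΣV_i²)
V_tot = √[(1.88×10⁻⁸)² + (1.52×10⁻⁸)² + (1.83×10⁻⁸)²] = 3.03×10⁻⁸ V = 30.3 nV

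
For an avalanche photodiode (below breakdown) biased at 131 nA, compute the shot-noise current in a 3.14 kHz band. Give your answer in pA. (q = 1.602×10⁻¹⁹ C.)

11.5 pA

I_n = √(2qI·B)
2qI·B = 2 × 1.602×10⁻¹⁹ × 1.31×10⁻⁷ × 3.14×10³ = 1.32×10⁻²² A²
I_n = √(1.32×10⁻²²) = 1.15×10⁻¹¹ A = 11.5 pA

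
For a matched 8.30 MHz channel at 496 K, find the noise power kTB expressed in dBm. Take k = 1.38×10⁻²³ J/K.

P_n = kTB = 1.38×10⁻²³ × 496 × 8.30×10⁶ = 5.68×10⁻¹⁴ W
In dBm: 10 log₁₀(5.68×10⁻¹⁴ / 10⁻³) = −102.5 dBm

−102.5 dBm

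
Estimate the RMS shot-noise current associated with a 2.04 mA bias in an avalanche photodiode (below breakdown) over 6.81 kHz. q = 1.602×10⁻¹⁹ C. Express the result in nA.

I_n = √(2qI·B)
2qI·B = 2 × 1.602×10⁻¹⁹ × 2.04×10⁻³ × 6.81×10³ = 4.45×10⁻¹⁸ A²
I_n = √(4.45×10⁻¹⁸) = 2.11×10⁻⁹ A = 2.11 nA

2.11 nA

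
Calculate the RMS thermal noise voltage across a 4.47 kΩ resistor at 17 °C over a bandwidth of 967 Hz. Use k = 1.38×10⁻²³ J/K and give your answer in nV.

263 nV

T = 17 °C + 273.15 = 290.15 K
V_n = √(4kTRB)
4kTRB = 4 × 1.38×10⁻²³ × 290.15 × 4.47×10³ × 9.67×10² = 6.92×10⁻¹⁴ V²
V_n = √(6.92×10⁻¹⁴) = 2.63×10⁻⁷ V = 263 nV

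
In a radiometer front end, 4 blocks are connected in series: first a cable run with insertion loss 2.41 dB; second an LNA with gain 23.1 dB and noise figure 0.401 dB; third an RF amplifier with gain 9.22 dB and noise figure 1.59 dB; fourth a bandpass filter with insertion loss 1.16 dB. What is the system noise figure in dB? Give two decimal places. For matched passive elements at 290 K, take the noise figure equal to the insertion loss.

Convert to linear (a loss of L dB is a gain of −L dB): F_i = 10^(NF_i/10), G_i = 10^(G_i,dB/10)
  Stage 1: F_1 = 10^(2.41/10) = 1.742, G_1 = 10^(−2.41/10) = 0.5741
  Stage 2: F_2 = 10^(0.401/10) = 1.097, G_2 = 10^(23.1/10) = 204.2
  Stage 3: F_3 = 10^(1.59/10) = 1.442, G_3 = 10^(9.22/10) = 8.356
  Stage 4: F_4 = 10^(1.16/10) = 1.306, G_4 = 10^(−1.16/10) = 0.7656
Friis cascade:
  F = 1.742 + (1.097 − 1)/0.5741 + (1.442 − 1)/117.2 + (1.306 − 1)/979.5 = 1.914
NF = 10 log₁₀(1.914) = 2.82 dB

2.82 dB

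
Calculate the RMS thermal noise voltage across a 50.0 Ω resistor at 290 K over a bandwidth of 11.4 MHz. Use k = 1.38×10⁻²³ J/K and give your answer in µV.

3.02 µV

V_n = √(4kTRB)
4kTRB = 4 × 1.38×10⁻²³ × 290 × 5.00×10¹ × 1.14×10⁷ = 9.12×10⁻¹² V²
V_n = √(9.12×10⁻¹²) = 3.02×10⁻⁶ V = 3.02 µV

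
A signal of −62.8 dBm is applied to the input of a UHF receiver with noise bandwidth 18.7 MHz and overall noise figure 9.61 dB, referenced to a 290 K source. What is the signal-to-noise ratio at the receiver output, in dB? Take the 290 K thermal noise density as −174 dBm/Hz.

Noise floor: N = −174 + 10 log₁₀(B) + NF
10 log₁₀(1.87×10⁷) = 72.72 dB
N = −174 + 72.72 + 9.61 = −91.67 dBm
SNR = P_sig − N = −62.8 − (−91.67) = 28.87 dB → 28.9 dB

28.9 dB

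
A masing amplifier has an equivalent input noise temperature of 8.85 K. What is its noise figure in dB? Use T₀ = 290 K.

F = 1 + T_e/T₀ = 1 + 8.85/290 = 1.03052
NF = 10 log₁₀(1.03052) = 0.131 dB

0.131 dB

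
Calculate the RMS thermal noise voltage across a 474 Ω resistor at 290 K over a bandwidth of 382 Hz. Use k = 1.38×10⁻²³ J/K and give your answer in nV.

53.8 nV

V_n = √(4kTRB)
4kTRB = 4 × 1.38×10⁻²³ × 290 × 4.74×10² × 3.82×10² = 2.90×10⁻¹⁵ V²
V_n = √(2.90×10⁻¹⁵) = 5.38×10⁻⁸ V = 53.8 nV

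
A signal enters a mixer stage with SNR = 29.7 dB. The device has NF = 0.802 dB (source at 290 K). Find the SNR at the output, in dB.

By definition F = SNR_in/SNR_out, so in dB: SNR_out = SNR_in − NF
SNR_out = 29.7 − 0.802 = 28.898 dB

28.898 dB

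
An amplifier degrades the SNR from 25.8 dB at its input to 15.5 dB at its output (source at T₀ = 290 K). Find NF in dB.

10.3 dB

NF (dB) = SNR_in(dB) − SNR_out(dB) when the source is at T₀
NF = 25.8 − 15.5 = 10.3 dB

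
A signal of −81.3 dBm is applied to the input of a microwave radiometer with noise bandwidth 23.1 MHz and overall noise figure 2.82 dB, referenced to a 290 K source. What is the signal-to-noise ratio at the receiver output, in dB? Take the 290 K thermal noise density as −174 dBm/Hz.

Noise floor: N = −174 + 10 log₁₀(B) + NF
10 log₁₀(2.31×10⁷) = 73.64 dB
N = −174 + 73.64 + 2.82 = −97.54 dBm
SNR = P_sig − N = −81.3 − (−97.54) = 16.24 dB → 16.2 dB

16.2 dB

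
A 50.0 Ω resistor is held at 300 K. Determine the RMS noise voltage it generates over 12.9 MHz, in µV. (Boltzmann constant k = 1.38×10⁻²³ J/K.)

V_n = √(4kTRB)
4kTRB = 4 × 1.38×10⁻²³ × 300 × 5.00×10¹ × 1.29×10⁷ = 1.07×10⁻¹¹ V²
V_n = √(1.07×10⁻¹¹) = 3.27×10⁻⁶ V = 3.27 µV

3.27 µV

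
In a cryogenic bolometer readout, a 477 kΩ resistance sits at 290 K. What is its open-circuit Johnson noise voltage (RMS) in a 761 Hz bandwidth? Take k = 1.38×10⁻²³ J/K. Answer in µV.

2.41 µV

V_n = √(4kTRB)
4kTRB = 4 × 1.38×10⁻²³ × 290 × 4.77×10⁵ × 7.61×10² = 5.81×10⁻¹² V²
V_n = √(5.81×10⁻¹²) = 2.41×10⁻⁶ V = 2.41 µV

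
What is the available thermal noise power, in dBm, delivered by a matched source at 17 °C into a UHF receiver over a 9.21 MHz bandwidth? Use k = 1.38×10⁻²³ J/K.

−104.3 dBm

T = 17 °C + 273.15 = 290.15 K
P_n = kTB = 1.38×10⁻²³ × 290.15 × 9.21×10⁶ = 3.69×10⁻¹⁴ W
In dBm: 10 log₁₀(3.69×10⁻¹⁴ / 10⁻³) = −104.3 dBm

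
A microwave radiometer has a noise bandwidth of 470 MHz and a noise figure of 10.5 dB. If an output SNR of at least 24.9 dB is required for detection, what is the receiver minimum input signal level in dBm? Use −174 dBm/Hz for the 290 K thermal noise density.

Sensitivity = −174 + 10 log₁₀(B) + NF + SNR_min
= −174 + 86.72 + 10.5 + 24.9
= −51.88 dBm → −51.9 dBm

−51.9 dBm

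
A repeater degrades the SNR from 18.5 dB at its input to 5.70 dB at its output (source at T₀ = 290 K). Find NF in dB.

12.80 dB

NF (dB) = SNR_in(dB) − SNR_out(dB) when the source is at T₀
NF = 18.5 − 5.70 = 12.80 dB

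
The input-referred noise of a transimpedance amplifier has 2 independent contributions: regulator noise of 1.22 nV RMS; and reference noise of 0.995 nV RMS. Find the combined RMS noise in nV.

Uncorrelated sources add in power (mean-square): V_tot = √(ΣV_i²)
V_tot = √[(1.22×10⁻⁹)² + (9.95×10⁻¹⁰)²] = 1.57×10⁻⁹ V = 1.57 nV

1.57 nV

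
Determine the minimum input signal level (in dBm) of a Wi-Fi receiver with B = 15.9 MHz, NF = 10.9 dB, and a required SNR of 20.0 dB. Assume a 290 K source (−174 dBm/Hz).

Sensitivity = −174 + 10 log₁₀(B) + NF + SNR_min
= −174 + 72.01 + 10.9 + 20.0
= −71.09 dBm → −71.1 dBm

−71.1 dBm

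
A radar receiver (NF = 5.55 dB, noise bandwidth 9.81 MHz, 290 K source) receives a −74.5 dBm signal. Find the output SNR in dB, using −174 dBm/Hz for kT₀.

24.0 dB

Noise floor: N = −174 + 10 log₁₀(B) + NF
10 log₁₀(9.81×10⁶) = 69.92 dB
N = −174 + 69.92 + 5.55 = −98.53 dBm
SNR = P_sig − N = −74.5 − (−98.53) = 24.03 dB → 24.0 dB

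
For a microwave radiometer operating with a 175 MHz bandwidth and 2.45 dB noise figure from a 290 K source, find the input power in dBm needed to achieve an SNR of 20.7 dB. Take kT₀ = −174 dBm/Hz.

−68.4 dBm

Sensitivity = −174 + 10 log₁₀(B) + NF + SNR_min
= −174 + 82.43 + 2.45 + 20.7
= −68.42 dBm → −68.4 dBm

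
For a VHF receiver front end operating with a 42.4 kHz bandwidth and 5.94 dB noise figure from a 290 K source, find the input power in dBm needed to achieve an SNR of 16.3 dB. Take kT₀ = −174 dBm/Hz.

−105.5 dBm

Sensitivity = −174 + 10 log₁₀(B) + NF + SNR_min
= −174 + 46.27 + 5.94 + 16.3
= −105.49 dBm → −105.5 dBm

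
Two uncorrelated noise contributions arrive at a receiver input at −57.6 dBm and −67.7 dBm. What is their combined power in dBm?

Convert to linear, add, convert back:
P₁ = 1.74×10⁻⁹ W, P₂ = 1.70×10⁻¹⁰ W
P_tot = 1.91×10⁻⁹ W → 10 log₁₀(P_tot / 10⁻³) = −57.2 dBm

−57.2 dBm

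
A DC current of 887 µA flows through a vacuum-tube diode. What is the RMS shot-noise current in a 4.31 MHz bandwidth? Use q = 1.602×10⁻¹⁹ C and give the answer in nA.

35.0 nA

I_n = √(2qI·B)
2qI·B = 2 × 1.602×10⁻¹⁹ × 8.87×10⁻⁴ × 4.31×10⁶ = 1.22×10⁻¹⁵ A²
I_n = √(1.22×10⁻¹⁵) = 3.50×10⁻⁸ A = 35.0 nA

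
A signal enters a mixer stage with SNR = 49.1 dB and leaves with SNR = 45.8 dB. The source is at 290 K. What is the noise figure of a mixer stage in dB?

3.3 dB

NF (dB) = SNR_in(dB) − SNR_out(dB) when the source is at T₀
NF = 49.1 − 45.8 = 3.3 dB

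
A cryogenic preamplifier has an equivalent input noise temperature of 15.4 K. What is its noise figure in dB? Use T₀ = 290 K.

0.225 dB

F = 1 + T_e/T₀ = 1 + 15.4/290 = 1.0531
NF = 10 log₁₀(1.0531) = 0.225 dB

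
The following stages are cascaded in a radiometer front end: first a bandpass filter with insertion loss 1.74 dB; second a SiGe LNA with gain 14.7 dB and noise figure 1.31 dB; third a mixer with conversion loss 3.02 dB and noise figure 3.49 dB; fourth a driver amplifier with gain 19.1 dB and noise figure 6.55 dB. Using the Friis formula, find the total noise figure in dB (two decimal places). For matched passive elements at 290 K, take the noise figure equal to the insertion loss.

3.87 dB

Convert to linear (a loss of L dB is a gain of −L dB): F_i = 10^(NF_i/10), G_i = 10^(G_i,dB/10)
  Stage 1: F_1 = 10^(1.74/10) = 1.493, G_1 = 10^(−1.74/10) = 0.6699
  Stage 2: F_2 = 10^(1.31/10) = 1.352, G_2 = 10^(14.7/10) = 29.51
  Stage 3: F_3 = 10^(3.49/10) = 2.234, G_3 = 10^(−3.02/10) = 0.4989
  Stage 4: F_4 = 10^(6.55/10) = 4.519, G_4 = 10^(19.1/10) = 81.28
Friis cascade:
  F = 1.493 + (1.352 − 1)/0.6699 + (2.234 − 1)/19.77 + (4.519 − 1)/9.863 = 2.438
NF = 10 log₁₀(2.438) = 3.87 dB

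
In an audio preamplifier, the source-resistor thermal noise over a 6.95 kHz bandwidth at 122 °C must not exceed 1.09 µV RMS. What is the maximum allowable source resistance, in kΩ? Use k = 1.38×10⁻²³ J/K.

T = 122 °C + 273.15 = 395.15 K
Johnson–Nyquist: V_n = √(4kTRB) ⇒ R = V_n² / (4kTB)
4kTB = 4 × 1.38×10⁻²³ × 395.15 × 6.95×10³ = 1.52×10⁻¹⁶
R = (1.09×10⁻⁶)² / 1.52×10⁻¹⁶ = 7.84×10³ Ω = 7.84 kΩ

7.84 kΩ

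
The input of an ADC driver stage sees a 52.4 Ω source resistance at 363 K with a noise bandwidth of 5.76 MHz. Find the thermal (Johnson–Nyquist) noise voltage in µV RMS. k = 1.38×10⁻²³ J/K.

2.46 µV

V_n = √(4kTRB)
4kTRB = 4 × 1.38×10⁻²³ × 363 × 5.24×10¹ × 5.76×10⁶ = 6.05×10⁻¹² V²
V_n = √(6.05×10⁻¹²) = 2.46×10⁻⁶ V = 2.46 µV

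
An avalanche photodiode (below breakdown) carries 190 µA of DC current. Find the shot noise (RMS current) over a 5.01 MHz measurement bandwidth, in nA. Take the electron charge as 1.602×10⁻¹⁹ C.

I_n = √(2qI·B)
2qI·B = 2 × 1.602×10⁻¹⁹ × 1.90×10⁻⁴ × 5.01×10⁶ = 3.05×10⁻¹⁶ A²
I_n = √(3.05×10⁻¹⁶) = 1.75×10⁻⁸ A = 17.5 nA

17.5 nA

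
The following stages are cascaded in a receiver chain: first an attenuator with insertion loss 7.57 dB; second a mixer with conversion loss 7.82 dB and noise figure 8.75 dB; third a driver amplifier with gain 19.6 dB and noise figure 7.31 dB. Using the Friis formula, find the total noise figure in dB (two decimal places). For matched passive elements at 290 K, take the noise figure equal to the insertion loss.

Convert to linear (a loss of L dB is a gain of −L dB): F_i = 10^(NF_i/10), G_i = 10^(G_i,dB/10)
  Stage 1: F_1 = 10^(7.57/10) = 5.715, G_1 = 10^(−7.57/10) = 0.1750
  Stage 2: F_2 = 10^(8.75/10) = 7.499, G_2 = 10^(−7.82/10) = 0.1652
  Stage 3: F_3 = 10^(7.31/10) = 5.383, G_3 = 10^(19.6/10) = 91.20
Friis cascade:
  F = 5.715 + (7.499 − 1)/0.1750 + (5.383 − 1)/0.02891 = 194.5
NF = 10 log₁₀(194.5) = 22.89 dB

22.89 dB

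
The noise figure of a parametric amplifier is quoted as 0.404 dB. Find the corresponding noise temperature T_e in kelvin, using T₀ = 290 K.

28.3 K

F = 10^(0.404/10) = 1.09749
T_e = (F − 1)·T₀ = (1.09749 − 1) × 290 = 28.3 K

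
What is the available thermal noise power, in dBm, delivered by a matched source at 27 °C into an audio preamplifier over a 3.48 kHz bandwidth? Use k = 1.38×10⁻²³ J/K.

T = 27 °C + 273.15 = 300.15 K
P_n = kTB = 1.38×10⁻²³ × 300.15 × 3.48×10³ = 1.44×10⁻¹⁷ W
In dBm: 10 log₁₀(1.44×10⁻¹⁷ / 10⁻³) = −138.4 dBm

−138.4 dBm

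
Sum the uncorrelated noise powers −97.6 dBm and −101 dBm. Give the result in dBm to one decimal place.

Convert to linear, add, convert back:
P₁ = 1.74×10⁻¹³ W, P₂ = 7.94×10⁻¹⁴ W
P_tot = 2.53×10⁻¹³ W → 10 log₁₀(P_tot / 10⁻³) = −96.0 dBm

−96.0 dBm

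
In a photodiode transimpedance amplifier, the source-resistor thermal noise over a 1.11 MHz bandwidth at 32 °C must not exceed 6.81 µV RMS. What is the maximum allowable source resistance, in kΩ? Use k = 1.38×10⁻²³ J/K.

T = 32 °C + 273.15 = 305.15 K
Johnson–Nyquist: V_n = √(4kTRB) ⇒ R = V_n² / (4kTB)
4kTB = 4 × 1.38×10⁻²³ × 305.15 × 1.11×10⁶ = 1.87×10⁻¹⁴
R = (6.81×10⁻⁶)² / 1.87×10⁻¹⁴ = 2.48×10³ Ω = 2.48 kΩ

2.48 kΩ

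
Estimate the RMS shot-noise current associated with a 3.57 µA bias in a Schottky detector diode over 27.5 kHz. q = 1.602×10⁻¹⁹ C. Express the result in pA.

I_n = √(2qI·B)
2qI·B = 2 × 1.602×10⁻¹⁹ × 3.57×10⁻⁶ × 2.75×10⁴ = 3.15×10⁻²⁰ A²
I_n = √(3.15×10⁻²⁰) = 1.77×10⁻¹⁰ A = 177 pA

177 pA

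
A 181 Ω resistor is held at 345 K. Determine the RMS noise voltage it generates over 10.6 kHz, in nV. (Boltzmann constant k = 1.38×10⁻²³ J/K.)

V_n = √(4kTRB)
4kTRB = 4 × 1.38×10⁻²³ × 345 × 1.81×10² × 1.06×10⁴ = 3.65×10⁻¹⁴ V²
V_n = √(3.65×10⁻¹⁴) = 1.91×10⁻⁷ V = 191 nV

191 nV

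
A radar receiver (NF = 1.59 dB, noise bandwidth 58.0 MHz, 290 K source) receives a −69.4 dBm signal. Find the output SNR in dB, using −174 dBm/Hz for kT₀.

Noise floor: N = −174 + 10 log₁₀(B) + NF
10 log₁₀(5.80×10⁷) = 77.63 dB
N = −174 + 77.63 + 1.59 = −94.78 dBm
SNR = P_sig − N = −69.4 − (−94.78) = 25.38 dB → 25.4 dB

25.4 dB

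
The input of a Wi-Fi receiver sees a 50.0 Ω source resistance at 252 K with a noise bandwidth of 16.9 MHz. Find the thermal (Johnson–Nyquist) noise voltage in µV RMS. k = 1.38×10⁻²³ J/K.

V_n = √(4kTRB)
4kTRB = 4 × 1.38×10⁻²³ × 252 × 5.00×10¹ × 1.69×10⁷ = 1.18×10⁻¹¹ V²
V_n = √(1.18×10⁻¹¹) = 3.43×10⁻⁶ V = 3.43 µV

3.43 µV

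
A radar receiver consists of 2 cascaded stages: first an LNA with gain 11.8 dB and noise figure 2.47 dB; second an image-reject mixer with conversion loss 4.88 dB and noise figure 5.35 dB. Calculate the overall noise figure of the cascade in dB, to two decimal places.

Convert to linear (a loss of L dB is a gain of −L dB): F_i = 10^(NF_i/10), G_i = 10^(G_i,dB/10)
  Stage 1: F_1 = 10^(2.47/10) = 1.766, G_1 = 10^(11.8/10) = 15.14
  Stage 2: F_2 = 10^(5.35/10) = 3.428, G_2 = 10^(−4.88/10) = 0.3251
Friis cascade:
  F = 1.766 + (3.428 − 1)/15.14 = 1.926
NF = 10 log₁₀(1.926) = 2.85 dB

2.85 dB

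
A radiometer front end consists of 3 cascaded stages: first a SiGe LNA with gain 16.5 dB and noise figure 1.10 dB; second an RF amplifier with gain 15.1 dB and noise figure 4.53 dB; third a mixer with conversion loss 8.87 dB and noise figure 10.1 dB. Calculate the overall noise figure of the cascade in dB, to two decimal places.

1.26 dB

Convert to linear (a loss of L dB is a gain of −L dB): F_i = 10^(NF_i/10), G_i = 10^(G_i,dB/10)
  Stage 1: F_1 = 10^(1.10/10) = 1.288, G_1 = 10^(16.5/10) = 44.67
  Stage 2: F_2 = 10^(4.53/10) = 2.838, G_2 = 10^(15.1/10) = 32.36
  Stage 3: F_3 = 10^(10.1/10) = 10.23, G_3 = 10^(−8.87/10) = 0.1297
Friis cascade:
  F = 1.288 + (2.838 − 1)/44.67 + (10.23 − 1)/1445 = 1.336
NF = 10 log₁₀(1.336) = 1.26 dB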